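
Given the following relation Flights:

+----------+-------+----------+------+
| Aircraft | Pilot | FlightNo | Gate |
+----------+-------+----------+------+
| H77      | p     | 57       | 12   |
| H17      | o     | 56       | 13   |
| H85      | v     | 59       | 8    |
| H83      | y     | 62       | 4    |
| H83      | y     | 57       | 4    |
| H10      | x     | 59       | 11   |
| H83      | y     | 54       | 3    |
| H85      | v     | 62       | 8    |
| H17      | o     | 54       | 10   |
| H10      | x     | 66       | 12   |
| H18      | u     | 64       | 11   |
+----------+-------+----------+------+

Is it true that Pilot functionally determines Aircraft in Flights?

Yes

Pilot=p: 1 row → Aircraft = H77 ✓
Pilot=o: 2 rows → Aircraft = H17, H17 ✓
Pilot=v: 2 rows → Aircraft = H85, H85 ✓
Pilot=y: 3 rows → Aircraft = H83, H83, H83 ✓
Pilot=x: 2 rows → Aircraft = H10, H10 ✓
Pilot=u: 1 row → Aircraft = H18 ✓
Every Pilot value is associated with a single Aircraft value, so Pilot -> Aircraft holds.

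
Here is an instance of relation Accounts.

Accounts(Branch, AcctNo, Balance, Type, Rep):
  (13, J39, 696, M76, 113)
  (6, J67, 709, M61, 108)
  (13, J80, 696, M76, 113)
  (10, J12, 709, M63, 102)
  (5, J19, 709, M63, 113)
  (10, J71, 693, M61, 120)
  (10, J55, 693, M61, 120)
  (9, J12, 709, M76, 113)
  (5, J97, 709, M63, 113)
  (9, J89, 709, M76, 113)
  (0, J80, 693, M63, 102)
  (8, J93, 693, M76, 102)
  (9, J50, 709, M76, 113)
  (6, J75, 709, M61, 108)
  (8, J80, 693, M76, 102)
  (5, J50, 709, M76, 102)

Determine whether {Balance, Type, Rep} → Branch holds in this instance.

Yes

(Balance=696, Type=M76, Rep=113): 2 rows → Branch = 13, 13 ✓
(Balance=709, Type=M61, Rep=108): 2 rows → Branch = 6, 6 ✓
(Balance=709, Type=M63, Rep=102): 1 row → Branch = 10 ✓
(Balance=709, Type=M63, Rep=113): 2 rows → Branch = 5, 5 ✓
(Balance=693, Type=M61, Rep=120): 2 rows → Branch = 10, 10 ✓
(Balance=709, Type=M76, Rep=113): 3 rows → Branch = 9, 9, 9 ✓
(Balance=693, Type=M63, Rep=102): 1 row → Branch = 0 ✓
(Balance=693, Type=M76, Rep=102): 2 rows → Branch = 8, 8 ✓
(Balance=709, Type=M76, Rep=102): 1 row → Branch = 5 ✓
Every {Balance, Type, Rep} value is associated with a single Branch value, so {Balance, Type, Rep} → Branch holds.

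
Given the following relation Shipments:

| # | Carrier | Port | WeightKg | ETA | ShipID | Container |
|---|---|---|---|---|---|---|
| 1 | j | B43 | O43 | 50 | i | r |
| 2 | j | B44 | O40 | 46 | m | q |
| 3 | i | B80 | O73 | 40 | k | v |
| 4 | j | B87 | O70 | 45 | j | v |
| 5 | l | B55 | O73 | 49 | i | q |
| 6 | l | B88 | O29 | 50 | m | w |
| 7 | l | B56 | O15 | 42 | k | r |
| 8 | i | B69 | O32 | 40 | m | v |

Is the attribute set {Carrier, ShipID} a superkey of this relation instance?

All 8 rows have distinct {Carrier, ShipID} values, so {Carrier, ShipID} → (all attributes) holds and {Carrier, ShipID} is a superkey.

Yes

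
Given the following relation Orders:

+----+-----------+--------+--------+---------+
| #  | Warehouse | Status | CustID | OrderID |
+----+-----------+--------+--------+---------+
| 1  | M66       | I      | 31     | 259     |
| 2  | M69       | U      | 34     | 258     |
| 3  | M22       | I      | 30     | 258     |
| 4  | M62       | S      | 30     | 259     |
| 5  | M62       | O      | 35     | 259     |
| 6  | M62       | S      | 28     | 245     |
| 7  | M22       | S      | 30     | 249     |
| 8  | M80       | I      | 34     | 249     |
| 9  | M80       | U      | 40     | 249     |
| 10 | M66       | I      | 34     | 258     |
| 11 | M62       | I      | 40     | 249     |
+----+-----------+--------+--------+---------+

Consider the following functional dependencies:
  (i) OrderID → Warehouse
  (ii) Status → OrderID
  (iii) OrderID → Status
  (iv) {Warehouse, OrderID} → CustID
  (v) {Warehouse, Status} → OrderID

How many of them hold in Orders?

(i) OrderID → Warehouse: OrderID=259: rows 1, 4, 5 → Warehouse takes values {M66, M62} — violation; OrderID=258: rows 2, 3, 10 → Warehouse takes values {M69, M22, M66} — violation; OrderID=249: rows 7, 8, 9, 11 → Warehouse takes values {M22, M80, M62} — violation — fails.
(ii) Status → OrderID: Status=I: rows 1, 3, 8, 10, 11 → OrderID takes values {259, 258, 249} — violation; Status=U: rows 2, 9 → OrderID takes values {258, 249} — violation; Status=S: rows 4, 6, 7 → OrderID takes values {259, 245, 249} — violation — fails.
(iii) OrderID → Status: OrderID=259: rows 1, 4, 5 → Status takes values {I, S, O} — violation; OrderID=258: rows 2, 3, 10 → Status takes values {U, I} — violation; OrderID=249: rows 7, 8, 9, 11 → Status takes values {S, I, U} — violation — fails.
(iv) {Warehouse, OrderID} → CustID: (Warehouse=M62, OrderID=259): rows 4, 5 → CustID takes values {30, 35} — violation; (Warehouse=M80, OrderID=249): rows 8, 9 → CustID takes values {34, 40} — violation — fails.
(v) {Warehouse, Status} → OrderID: (Warehouse=M66, Status=I): rows 1, 10 → OrderID takes values {259, 258} — violation; (Warehouse=M62, Status=S): rows 4, 6 → OrderID takes values {259, 245} — violation — fails.
None of the 5 dependencies hold.

0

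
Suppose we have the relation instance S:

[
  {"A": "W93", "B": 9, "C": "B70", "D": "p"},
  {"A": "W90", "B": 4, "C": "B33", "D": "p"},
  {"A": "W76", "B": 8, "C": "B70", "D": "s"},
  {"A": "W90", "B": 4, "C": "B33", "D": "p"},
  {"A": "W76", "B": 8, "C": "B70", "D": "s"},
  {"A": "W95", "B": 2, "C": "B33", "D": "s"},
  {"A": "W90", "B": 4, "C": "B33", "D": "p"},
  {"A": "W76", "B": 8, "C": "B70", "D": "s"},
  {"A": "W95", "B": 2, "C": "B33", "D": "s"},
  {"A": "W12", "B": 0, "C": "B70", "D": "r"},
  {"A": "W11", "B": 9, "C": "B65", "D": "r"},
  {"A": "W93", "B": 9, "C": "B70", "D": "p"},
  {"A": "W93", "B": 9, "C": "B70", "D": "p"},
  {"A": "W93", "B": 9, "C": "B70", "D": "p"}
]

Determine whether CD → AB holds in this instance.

(C=B70, D=p): 4 rows → {A,B} = (W93, 9), (W93, 9), (W93, 9), (W93, 9) ✓
(C=B33, D=p): 3 rows → {A,B} = (W90, 4), (W90, 4), (W90, 4) ✓
(C=B70, D=s): 3 rows → {A,B} = (W76, 8), (W76, 8), (W76, 8) ✓
(C=B33, D=s): 2 rows → {A,B} = (W95, 2), (W95, 2) ✓
(C=B70, D=r): 1 row → {A,B} = (W12, 0) ✓
(C=B65, D=r): 1 row → {A,B} = (W11, 9) ✓
Every CD value is associated with a single AB value, so CD → AB holds.

Yes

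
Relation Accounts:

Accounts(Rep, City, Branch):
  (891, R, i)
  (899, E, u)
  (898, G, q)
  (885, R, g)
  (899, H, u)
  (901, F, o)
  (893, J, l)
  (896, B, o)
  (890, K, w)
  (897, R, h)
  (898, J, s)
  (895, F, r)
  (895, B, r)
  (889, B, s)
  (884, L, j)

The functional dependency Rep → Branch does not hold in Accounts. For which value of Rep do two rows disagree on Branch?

Rep=891: 1 row → Branch = i ✓
Rep=899: 2 rows → Branch = u, u ✓
Rep=898: 2 rows → Branch takes values {q, s} — violation
Rep=885: 1 row → Branch = g ✓
Rep=901: 1 row → Branch = o ✓
Rep=893: 1 row → Branch = l ✓
Rep=896: 1 row → Branch = o ✓
Rep=890: 1 row → Branch = w ✓
Rep=897: 1 row → Branch = h ✓
Rep=895: 2 rows → Branch = r, r ✓
Rep=889: 1 row → Branch = s ✓
Rep=884: 1 row → Branch = j ✓
The only Rep value with inconsistent Branch is Rep=898.

898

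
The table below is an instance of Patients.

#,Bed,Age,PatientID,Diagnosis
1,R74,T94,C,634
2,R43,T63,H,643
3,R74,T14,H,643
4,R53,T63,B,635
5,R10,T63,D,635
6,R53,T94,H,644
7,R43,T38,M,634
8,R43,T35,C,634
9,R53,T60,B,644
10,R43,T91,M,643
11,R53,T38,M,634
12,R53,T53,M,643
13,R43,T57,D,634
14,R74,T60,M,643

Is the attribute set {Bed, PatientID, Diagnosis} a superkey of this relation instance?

All 14 rows have distinct {Bed, PatientID, Diagnosis} values, so {Bed, PatientID, Diagnosis} → (all attributes) holds and {Bed, PatientID, Diagnosis} is a superkey.

Yes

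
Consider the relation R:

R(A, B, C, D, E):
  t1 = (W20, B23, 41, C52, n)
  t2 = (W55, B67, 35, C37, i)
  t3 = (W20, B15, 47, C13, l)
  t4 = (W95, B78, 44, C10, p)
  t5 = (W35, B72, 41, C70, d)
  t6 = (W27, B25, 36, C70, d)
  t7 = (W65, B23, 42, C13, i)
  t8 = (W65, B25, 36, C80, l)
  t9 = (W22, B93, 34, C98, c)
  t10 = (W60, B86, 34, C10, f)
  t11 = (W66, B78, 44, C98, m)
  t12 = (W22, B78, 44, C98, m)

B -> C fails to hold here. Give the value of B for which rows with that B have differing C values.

B=B23: rows 1, 7 → C takes values {41, 42} — violation
B=B67: row 2 → C = 35 ✓
B=B15: row 3 → C = 47 ✓
B=B78: rows 4, 11, 12 → C = 44, 44, 44 ✓
B=B72: row 5 → C = 41 ✓
B=B25: rows 6, 8 → C = 36, 36 ✓
B=B93: row 9 → C = 34 ✓
B=B86: row 10 → C = 34 ✓
The only B value with inconsistent C is B=B23.

B23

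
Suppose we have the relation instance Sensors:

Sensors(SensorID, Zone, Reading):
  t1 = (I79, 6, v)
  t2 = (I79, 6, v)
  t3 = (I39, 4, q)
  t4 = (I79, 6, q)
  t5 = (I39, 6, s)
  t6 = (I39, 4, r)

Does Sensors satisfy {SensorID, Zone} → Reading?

No

(SensorID=I79, Zone=6): rows 1, 2, 4 → Reading takes values {v, q} — violation
(SensorID=I39, Zone=4): rows 3, 6 → Reading takes values {q, r} — violation
(SensorID=I39, Zone=6): row 5 → Reading = s ✓
Two rows agree on {SensorID, Zone} but differ on Reading, so {SensorID, Zone} → Reading does not hold.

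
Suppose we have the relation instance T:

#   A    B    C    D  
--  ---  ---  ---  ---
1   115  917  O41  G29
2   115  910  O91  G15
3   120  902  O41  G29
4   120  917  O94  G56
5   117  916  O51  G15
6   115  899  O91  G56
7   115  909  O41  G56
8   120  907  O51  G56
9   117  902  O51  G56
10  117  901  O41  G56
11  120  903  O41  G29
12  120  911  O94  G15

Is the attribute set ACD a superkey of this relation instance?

Rows 3 and 11 have the same ACD value (A=120, C=O41, D=G29) but are distinct tuples, so ACD does not determine every attribute — not a superkey.

No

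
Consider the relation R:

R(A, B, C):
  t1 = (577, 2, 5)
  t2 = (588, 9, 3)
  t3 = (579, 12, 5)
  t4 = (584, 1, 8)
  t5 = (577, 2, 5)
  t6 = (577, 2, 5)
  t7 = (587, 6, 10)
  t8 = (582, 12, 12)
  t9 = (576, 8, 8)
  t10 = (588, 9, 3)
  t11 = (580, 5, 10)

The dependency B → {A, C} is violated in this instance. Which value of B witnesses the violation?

12

B=2: rows 1, 5, 6 → {A,C} = (577, 5), (577, 5), (577, 5) ✓
B=9: rows 2, 10 → {A,C} = (588, 3), (588, 3) ✓
B=12: rows 3, 8 → {A,C} takes values {(579, 5), (582, 12)} — violation
B=1: row 4 → {A,C} = (584, 8) ✓
B=6: row 7 → {A,C} = (587, 10) ✓
B=8: row 9 → {A,C} = (576, 8) ✓
B=5: row 11 → {A,C} = (580, 10) ✓
The only B value with inconsistent RHS is B=12.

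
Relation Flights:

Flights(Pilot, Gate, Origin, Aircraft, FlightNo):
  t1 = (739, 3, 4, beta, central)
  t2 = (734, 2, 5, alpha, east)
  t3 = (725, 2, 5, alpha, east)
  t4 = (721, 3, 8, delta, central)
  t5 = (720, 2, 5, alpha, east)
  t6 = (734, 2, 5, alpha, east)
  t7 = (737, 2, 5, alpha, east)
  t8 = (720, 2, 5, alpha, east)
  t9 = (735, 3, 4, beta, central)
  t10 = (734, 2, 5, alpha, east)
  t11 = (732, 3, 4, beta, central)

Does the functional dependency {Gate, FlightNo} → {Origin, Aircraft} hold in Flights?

(Gate=3, FlightNo=central): rows 1, 4, 9, 11 → {Origin,Aircraft} takes values {(4, beta), (8, delta)} — violation
(Gate=2, FlightNo=east): rows 2, 3, 5, 6, 7, 8, 10 → {Origin,Aircraft} = (5, alpha), (5, alpha), (5, alpha), (5, alpha), (5, alpha), (5, alpha), (5, alpha) ✓
Two rows agree on {Gate, FlightNo} but differ on {Origin, Aircraft}, so {Gate, FlightNo} → {Origin, Aircraft} does not hold.

No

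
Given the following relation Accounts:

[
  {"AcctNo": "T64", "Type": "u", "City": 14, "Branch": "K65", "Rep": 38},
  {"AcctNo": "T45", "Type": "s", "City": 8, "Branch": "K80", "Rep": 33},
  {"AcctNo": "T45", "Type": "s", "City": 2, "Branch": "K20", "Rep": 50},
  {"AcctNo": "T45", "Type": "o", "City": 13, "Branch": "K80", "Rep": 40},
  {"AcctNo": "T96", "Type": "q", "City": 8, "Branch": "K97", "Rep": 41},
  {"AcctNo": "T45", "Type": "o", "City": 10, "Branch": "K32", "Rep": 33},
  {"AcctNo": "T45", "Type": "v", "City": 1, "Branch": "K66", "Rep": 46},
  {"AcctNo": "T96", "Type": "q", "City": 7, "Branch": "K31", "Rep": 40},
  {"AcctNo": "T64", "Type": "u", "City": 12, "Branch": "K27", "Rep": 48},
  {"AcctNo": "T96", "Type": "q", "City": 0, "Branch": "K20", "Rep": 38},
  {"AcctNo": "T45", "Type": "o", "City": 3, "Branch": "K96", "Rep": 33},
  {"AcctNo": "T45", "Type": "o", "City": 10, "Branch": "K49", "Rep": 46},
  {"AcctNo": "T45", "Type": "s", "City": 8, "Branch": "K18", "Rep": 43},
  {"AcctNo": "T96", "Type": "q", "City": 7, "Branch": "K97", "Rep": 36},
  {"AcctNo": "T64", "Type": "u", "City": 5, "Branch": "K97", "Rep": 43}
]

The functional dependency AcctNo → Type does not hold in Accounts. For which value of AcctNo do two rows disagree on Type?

AcctNo=T64: 3 rows → Type = u, u, u ✓
AcctNo=T45: 8 rows → Type takes values {s, o, v} — violation
AcctNo=T96: 4 rows → Type = q, q, q, q ✓
The only AcctNo value with inconsistent Type is AcctNo=T45.

T45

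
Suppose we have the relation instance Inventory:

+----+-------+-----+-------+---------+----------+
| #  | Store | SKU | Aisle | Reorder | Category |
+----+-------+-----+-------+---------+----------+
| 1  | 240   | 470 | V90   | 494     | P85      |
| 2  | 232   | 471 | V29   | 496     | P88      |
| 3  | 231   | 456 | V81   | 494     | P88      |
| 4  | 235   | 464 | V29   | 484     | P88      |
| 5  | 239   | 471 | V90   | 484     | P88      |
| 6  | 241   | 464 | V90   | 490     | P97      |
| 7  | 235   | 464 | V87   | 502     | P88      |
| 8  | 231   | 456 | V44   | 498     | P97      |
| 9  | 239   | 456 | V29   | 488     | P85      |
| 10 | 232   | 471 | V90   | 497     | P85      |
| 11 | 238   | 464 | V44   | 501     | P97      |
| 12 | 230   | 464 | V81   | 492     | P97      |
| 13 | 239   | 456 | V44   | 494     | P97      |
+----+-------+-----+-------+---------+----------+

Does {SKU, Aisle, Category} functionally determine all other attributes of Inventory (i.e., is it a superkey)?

Rows 8 and 13 have the same {SKU, Aisle, Category} value (SKU=456, Aisle=V44, Category=P97) but are distinct tuples, so {SKU, Aisle, Category} does not determine every attribute — not a superkey.

No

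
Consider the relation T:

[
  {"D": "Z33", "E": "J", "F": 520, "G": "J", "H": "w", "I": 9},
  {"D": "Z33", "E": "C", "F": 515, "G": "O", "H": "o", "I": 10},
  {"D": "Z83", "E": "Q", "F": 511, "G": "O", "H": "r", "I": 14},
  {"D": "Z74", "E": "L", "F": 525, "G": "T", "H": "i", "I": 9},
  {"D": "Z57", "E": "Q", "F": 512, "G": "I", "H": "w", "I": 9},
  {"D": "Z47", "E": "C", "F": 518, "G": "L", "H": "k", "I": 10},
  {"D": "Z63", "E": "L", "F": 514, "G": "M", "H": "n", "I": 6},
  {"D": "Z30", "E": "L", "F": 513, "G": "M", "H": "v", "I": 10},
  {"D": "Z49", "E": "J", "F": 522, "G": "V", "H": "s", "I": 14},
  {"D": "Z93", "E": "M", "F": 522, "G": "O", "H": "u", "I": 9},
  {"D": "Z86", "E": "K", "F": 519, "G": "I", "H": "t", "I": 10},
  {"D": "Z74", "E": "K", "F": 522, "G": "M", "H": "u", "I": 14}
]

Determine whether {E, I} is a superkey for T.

No

Two distinct rows share (E=C, I=10), so {E, I} does not determine every attribute — not a superkey.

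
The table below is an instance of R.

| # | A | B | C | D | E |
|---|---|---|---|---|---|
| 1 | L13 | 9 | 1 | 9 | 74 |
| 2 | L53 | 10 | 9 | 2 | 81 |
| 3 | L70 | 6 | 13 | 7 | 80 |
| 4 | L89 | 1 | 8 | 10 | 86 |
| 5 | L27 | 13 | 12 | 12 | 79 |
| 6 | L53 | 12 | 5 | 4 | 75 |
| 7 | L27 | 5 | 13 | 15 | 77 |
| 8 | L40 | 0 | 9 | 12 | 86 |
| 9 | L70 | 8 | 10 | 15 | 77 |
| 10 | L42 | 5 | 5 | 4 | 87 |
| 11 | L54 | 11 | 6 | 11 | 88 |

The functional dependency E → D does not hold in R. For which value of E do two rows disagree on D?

E=74: row 1 → D = 9 ✓
E=81: row 2 → D = 2 ✓
E=80: row 3 → D = 7 ✓
E=86: rows 4, 8 → D takes values {10, 12} — violation
E=79: row 5 → D = 12 ✓
E=75: row 6 → D = 4 ✓
E=77: rows 7, 9 → D = 15, 15 ✓
E=87: row 10 → D = 4 ✓
E=88: row 11 → D = 11 ✓
The only E value with inconsistent D is E=86.

86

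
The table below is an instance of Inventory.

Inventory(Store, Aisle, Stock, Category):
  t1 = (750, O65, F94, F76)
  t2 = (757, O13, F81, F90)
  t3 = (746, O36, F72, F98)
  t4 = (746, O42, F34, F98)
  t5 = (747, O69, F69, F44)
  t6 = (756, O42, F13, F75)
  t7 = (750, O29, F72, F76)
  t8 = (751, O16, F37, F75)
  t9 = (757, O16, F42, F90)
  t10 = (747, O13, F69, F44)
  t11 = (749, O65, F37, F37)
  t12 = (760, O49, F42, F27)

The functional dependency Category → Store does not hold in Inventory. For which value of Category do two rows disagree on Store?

Category=F76: rows 1, 7 → Store = 750, 750 ✓
Category=F90: rows 2, 9 → Store = 757, 757 ✓
Category=F98: rows 3, 4 → Store = 746, 746 ✓
Category=F44: rows 5, 10 → Store = 747, 747 ✓
Category=F75: rows 6, 8 → Store takes values {756, 751} — violation
Category=F37: row 11 → Store = 749 ✓
Category=F27: row 12 → Store = 760 ✓
The only Category value with inconsistent Store is Category=F75.

F75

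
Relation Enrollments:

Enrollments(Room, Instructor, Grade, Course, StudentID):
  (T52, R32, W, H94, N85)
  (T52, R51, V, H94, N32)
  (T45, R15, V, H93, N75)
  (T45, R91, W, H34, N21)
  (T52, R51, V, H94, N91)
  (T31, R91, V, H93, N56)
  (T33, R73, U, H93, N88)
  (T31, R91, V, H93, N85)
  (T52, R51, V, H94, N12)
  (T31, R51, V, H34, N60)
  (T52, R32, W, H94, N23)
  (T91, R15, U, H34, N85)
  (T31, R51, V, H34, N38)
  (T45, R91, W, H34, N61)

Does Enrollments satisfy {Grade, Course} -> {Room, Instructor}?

No

(Grade=W, Course=H94): 2 rows → {Room,Instructor} = (T52, R32), (T52, R32) ✓
(Grade=V, Course=H94): 3 rows → {Room,Instructor} = (T52, R51), (T52, R51), (T52, R51) ✓
(Grade=V, Course=H93): 3 rows → {Room,Instructor} takes values {(T45, R15), (T31, R91)} — violation
(Grade=W, Course=H34): 2 rows → {Room,Instructor} = (T45, R91), (T45, R91) ✓
(Grade=U, Course=H93): 1 row → {Room,Instructor} = (T33, R73) ✓
(Grade=V, Course=H34): 2 rows → {Room,Instructor} = (T31, R51), (T31, R51) ✓
(Grade=U, Course=H34): 1 row → {Room,Instructor} = (T91, R15) ✓
Two rows agree on {Grade, Course} but differ on {Room, Instructor}, so {Grade, Course} -> {Room, Instructor} does not hold.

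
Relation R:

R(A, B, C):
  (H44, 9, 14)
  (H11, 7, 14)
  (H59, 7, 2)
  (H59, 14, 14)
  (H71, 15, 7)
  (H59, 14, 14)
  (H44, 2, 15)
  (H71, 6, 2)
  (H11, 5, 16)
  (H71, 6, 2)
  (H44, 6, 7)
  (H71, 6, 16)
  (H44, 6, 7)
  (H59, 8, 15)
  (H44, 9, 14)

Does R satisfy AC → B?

Yes

(A=H44, C=14): 2 rows → B = 9, 9 ✓
(A=H11, C=14): 1 row → B = 7 ✓
(A=H59, C=2): 1 row → B = 7 ✓
(A=H59, C=14): 2 rows → B = 14, 14 ✓
(A=H71, C=7): 1 row → B = 15 ✓
(A=H44, C=15): 1 row → B = 2 ✓
(A=H71, C=2): 2 rows → B = 6, 6 ✓
(A=H11, C=16): 1 row → B = 5 ✓
(A=H44, C=7): 2 rows → B = 6, 6 ✓
(A=H71, C=16): 1 row → B = 6 ✓
(A=H59, C=15): 1 row → B = 8 ✓
Every AC value is associated with a single B value, so AC → B holds.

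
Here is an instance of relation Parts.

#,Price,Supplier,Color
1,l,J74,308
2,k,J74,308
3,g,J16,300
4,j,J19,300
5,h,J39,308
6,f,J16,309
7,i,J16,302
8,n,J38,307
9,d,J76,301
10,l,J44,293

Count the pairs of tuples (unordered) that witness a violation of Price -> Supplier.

1

Price=l: violating pairs (1,10) — 1 pair.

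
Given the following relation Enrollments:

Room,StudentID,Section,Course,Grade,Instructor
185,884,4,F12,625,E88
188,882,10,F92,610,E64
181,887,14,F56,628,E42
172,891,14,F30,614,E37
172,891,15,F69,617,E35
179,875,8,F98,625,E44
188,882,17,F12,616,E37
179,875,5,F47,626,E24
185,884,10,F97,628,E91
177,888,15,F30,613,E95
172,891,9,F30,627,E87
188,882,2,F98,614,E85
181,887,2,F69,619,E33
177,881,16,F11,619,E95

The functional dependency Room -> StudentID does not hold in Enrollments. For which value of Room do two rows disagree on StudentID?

Room=185: 2 rows → StudentID = 884, 884 ✓
Room=188: 3 rows → StudentID = 882, 882, 882 ✓
Room=181: 2 rows → StudentID = 887, 887 ✓
Room=172: 3 rows → StudentID = 891, 891, 891 ✓
Room=179: 2 rows → StudentID = 875, 875 ✓
Room=177: 2 rows → StudentID takes values {888, 881} — violation
The only Room value with inconsistent StudentID is Room=177.

177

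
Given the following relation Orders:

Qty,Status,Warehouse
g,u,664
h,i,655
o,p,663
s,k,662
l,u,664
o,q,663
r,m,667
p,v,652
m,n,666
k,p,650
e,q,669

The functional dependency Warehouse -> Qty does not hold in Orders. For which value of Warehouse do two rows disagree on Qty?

Warehouse=664: 2 rows → Qty takes values {g, l} — violation
Warehouse=655: 1 row → Qty = h ✓
Warehouse=663: 2 rows → Qty = o, o ✓
Warehouse=662: 1 row → Qty = s ✓
Warehouse=667: 1 row → Qty = r ✓
Warehouse=652: 1 row → Qty = p ✓
Warehouse=666: 1 row → Qty = m ✓
Warehouse=650: 1 row → Qty = k ✓
Warehouse=669: 1 row → Qty = e ✓
The only Warehouse value with inconsistent Qty is Warehouse=664.

664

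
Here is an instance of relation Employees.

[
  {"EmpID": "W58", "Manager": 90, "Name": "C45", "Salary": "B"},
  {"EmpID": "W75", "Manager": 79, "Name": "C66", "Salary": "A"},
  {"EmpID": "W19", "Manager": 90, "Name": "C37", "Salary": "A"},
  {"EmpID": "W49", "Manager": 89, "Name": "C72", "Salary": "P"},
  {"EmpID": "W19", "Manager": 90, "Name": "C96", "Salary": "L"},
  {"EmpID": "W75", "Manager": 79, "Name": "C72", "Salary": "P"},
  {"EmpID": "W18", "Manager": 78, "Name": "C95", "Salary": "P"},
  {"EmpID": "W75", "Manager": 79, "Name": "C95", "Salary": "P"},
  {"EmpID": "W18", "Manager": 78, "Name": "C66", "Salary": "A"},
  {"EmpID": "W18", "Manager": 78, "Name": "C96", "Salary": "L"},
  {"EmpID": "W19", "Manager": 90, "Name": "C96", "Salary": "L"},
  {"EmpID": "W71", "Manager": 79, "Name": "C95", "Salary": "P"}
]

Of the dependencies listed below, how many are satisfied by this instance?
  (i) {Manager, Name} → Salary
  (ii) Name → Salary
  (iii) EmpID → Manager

3

(i) {Manager, Name} → Salary: every LHS value maps to a single RHS value — holds.
(ii) Name → Salary: every LHS value maps to a single RHS value — holds.
(iii) EmpID → Manager: every LHS value maps to a single RHS value — holds.
3 of the 3 dependencies hold.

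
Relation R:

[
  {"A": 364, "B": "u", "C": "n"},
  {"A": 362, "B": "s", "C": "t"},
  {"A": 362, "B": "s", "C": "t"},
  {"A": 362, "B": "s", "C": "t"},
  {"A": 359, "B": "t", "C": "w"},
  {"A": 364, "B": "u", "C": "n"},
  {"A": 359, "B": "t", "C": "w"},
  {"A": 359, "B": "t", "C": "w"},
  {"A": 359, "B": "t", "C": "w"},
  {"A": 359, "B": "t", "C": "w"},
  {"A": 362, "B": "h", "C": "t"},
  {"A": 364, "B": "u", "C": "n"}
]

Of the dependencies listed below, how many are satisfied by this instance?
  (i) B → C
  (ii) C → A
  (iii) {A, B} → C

(i) B → C: every LHS value maps to a single RHS value — holds.
(ii) C → A: every LHS value maps to a single RHS value — holds.
(iii) {A, B} → C: every LHS value maps to a single RHS value — holds.
3 of the 3 dependencies hold.

3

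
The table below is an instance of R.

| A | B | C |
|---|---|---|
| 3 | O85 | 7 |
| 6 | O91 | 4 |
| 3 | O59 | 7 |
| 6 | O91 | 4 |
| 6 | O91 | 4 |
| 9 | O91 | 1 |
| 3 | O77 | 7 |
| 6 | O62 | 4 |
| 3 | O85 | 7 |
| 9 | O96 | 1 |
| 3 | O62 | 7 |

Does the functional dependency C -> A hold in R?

Yes

C=7: 5 rows → A = 3, 3, 3, 3, 3 ✓
C=4: 4 rows → A = 6, 6, 6, 6 ✓
C=1: 2 rows → A = 9, 9 ✓
Every C value is associated with a single A value, so C -> A holds.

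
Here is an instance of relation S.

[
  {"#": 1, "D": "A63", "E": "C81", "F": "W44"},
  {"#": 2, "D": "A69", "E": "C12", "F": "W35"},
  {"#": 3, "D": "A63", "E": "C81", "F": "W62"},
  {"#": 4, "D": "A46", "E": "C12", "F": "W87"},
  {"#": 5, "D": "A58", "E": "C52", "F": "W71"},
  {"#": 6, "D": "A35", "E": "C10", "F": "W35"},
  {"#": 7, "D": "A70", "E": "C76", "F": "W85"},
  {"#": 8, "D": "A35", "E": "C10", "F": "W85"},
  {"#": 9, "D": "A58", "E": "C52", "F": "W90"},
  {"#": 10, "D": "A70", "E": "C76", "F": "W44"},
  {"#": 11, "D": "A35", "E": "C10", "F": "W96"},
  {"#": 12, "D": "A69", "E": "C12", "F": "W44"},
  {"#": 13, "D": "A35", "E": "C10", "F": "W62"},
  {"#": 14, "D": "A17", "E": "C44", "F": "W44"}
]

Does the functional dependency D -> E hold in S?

D=A63: rows 1, 3 → E = C81, C81 ✓
D=A69: rows 2, 12 → E = C12, C12 ✓
D=A46: row 4 → E = C12 ✓
D=A58: rows 5, 9 → E = C52, C52 ✓
D=A35: rows 6, 8, 11, 13 → E = C10, C10, C10, C10 ✓
D=A70: rows 7, 10 → E = C76, C76 ✓
D=A17: row 14 → E = C44 ✓
Every D value is associated with a single E value, so D -> E holds.

Yes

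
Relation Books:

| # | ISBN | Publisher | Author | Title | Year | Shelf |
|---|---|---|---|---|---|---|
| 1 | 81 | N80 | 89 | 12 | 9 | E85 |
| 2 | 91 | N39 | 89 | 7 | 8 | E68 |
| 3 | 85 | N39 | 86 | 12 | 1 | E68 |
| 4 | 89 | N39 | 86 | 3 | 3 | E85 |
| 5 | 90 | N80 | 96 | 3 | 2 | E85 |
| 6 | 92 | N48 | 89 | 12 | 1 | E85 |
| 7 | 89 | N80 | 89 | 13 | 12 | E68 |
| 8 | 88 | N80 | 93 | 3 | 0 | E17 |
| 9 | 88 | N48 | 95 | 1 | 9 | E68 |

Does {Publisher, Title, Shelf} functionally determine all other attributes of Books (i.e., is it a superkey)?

All 9 rows have distinct {Publisher, Title, Shelf} values, so {Publisher, Title, Shelf} → (all attributes) holds and {Publisher, Title, Shelf} is a superkey.

Yes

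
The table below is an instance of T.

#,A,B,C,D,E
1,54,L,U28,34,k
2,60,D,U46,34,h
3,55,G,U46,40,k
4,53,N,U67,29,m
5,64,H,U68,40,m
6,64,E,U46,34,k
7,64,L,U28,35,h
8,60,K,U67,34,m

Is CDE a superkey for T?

Yes

All 8 rows have distinct CDE values, so CDE → (all attributes) holds and CDE is a superkey.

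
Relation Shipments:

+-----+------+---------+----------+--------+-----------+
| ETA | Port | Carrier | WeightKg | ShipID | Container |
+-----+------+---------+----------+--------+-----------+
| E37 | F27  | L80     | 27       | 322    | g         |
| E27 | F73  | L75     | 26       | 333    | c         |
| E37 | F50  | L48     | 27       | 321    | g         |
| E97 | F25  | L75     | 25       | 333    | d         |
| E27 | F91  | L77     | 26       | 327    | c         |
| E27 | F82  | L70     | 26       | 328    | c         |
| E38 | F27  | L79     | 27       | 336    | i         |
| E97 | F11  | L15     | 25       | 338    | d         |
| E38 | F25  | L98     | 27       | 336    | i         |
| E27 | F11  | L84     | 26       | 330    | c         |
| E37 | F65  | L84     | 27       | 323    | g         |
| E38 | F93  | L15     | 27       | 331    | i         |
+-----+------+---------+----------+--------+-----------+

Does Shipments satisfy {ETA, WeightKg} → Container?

(ETA=E37, WeightKg=27): 3 rows → Container = g, g, g ✓
(ETA=E27, WeightKg=26): 4 rows → Container = c, c, c, c ✓
(ETA=E97, WeightKg=25): 2 rows → Container = d, d ✓
(ETA=E38, WeightKg=27): 3 rows → Container = i, i, i ✓
Every {ETA, WeightKg} value is associated with a single Container value, so {ETA, WeightKg} → Container holds.

Yes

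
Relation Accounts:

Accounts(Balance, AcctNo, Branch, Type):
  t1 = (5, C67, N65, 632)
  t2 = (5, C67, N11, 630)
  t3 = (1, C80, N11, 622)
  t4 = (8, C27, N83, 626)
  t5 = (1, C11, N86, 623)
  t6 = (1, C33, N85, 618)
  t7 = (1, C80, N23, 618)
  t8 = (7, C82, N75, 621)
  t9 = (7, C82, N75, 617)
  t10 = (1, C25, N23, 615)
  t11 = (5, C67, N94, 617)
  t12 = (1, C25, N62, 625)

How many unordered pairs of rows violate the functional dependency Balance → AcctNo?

Balance=5: all 3 rows agree on AcctNo — 0 pairs.
Balance=1: violating pairs (3,5), (3,6), (3,10), (3,12), (5,6), (5,7), (5,10), (5,12), (6,7), (6,10), (6,12), (7,10), (7,12) — 13 pairs.
Balance=7: all 2 rows agree on AcctNo — 0 pairs.

13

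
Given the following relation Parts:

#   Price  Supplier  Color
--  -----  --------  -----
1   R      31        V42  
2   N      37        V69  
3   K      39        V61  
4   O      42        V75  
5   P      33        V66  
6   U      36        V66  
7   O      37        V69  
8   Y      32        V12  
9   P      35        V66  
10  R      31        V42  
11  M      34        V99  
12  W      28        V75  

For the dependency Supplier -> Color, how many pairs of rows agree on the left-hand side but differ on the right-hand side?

Supplier=31: all 2 rows agree on Color — 0 pairs.
Supplier=37: all 2 rows agree on Color — 0 pairs.

0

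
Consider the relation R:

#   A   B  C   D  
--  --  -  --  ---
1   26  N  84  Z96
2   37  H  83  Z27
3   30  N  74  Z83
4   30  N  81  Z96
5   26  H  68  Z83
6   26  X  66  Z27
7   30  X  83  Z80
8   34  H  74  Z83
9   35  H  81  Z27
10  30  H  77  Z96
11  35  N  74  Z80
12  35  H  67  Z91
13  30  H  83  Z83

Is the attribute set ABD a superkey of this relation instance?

Yes

All 13 rows have distinct ABD values, so ABD → (all attributes) holds and ABD is a superkey.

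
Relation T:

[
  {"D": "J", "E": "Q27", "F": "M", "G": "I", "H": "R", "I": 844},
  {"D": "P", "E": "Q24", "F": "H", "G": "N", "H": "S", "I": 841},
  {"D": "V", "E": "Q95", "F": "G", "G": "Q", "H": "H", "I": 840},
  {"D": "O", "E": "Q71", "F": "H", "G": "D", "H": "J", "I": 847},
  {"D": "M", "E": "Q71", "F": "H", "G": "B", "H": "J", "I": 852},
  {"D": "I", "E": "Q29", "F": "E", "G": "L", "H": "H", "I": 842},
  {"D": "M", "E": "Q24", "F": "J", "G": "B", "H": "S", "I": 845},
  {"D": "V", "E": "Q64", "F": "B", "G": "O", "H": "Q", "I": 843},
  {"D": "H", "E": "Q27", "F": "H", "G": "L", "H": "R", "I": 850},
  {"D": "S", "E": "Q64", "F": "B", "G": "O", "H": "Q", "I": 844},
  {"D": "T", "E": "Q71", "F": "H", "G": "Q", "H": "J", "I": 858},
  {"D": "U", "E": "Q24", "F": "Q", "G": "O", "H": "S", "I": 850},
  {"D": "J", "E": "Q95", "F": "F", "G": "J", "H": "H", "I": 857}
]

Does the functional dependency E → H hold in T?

E=Q27: 2 rows → H = R, R ✓
E=Q24: 3 rows → H = S, S, S ✓
E=Q95: 2 rows → H = H, H ✓
E=Q71: 3 rows → H = J, J, J ✓
E=Q29: 1 row → H = H ✓
E=Q64: 2 rows → H = Q, Q ✓
Every E value is associated with a single H value, so E → H holds.

Yes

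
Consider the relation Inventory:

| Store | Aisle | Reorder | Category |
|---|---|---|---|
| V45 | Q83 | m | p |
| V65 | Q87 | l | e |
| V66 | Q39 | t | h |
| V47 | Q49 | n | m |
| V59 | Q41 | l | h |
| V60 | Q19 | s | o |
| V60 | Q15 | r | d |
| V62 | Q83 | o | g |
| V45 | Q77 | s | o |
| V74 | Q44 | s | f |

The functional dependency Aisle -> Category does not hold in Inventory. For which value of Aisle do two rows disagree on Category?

Aisle=Q83: 2 rows → Category takes values {p, g} — violation
Aisle=Q87: 1 row → Category = e ✓
Aisle=Q39: 1 row → Category = h ✓
Aisle=Q49: 1 row → Category = m ✓
Aisle=Q41: 1 row → Category = h ✓
Aisle=Q19: 1 row → Category = o ✓
Aisle=Q15: 1 row → Category = d ✓
Aisle=Q77: 1 row → Category = o ✓
Aisle=Q44: 1 row → Category = f ✓
The only Aisle value with inconsistent Category is Aisle=Q83.

Q83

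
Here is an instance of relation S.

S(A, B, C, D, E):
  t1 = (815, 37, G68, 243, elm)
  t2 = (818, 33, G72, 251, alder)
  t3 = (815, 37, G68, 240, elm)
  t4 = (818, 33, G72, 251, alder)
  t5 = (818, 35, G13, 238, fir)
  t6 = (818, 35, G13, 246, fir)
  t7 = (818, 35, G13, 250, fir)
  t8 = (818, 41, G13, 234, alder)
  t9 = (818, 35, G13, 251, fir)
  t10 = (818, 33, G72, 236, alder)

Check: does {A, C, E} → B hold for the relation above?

Yes

(A=815, C=G68, E=elm): rows 1, 3 → B = 37, 37 ✓
(A=818, C=G72, E=alder): rows 2, 4, 10 → B = 33, 33, 33 ✓
(A=818, C=G13, E=fir): rows 5, 6, 7, 9 → B = 35, 35, 35, 35 ✓
(A=818, C=G13, E=alder): row 8 → B = 41 ✓
Every {A, C, E} value is associated with a single B value, so {A, C, E} → B holds.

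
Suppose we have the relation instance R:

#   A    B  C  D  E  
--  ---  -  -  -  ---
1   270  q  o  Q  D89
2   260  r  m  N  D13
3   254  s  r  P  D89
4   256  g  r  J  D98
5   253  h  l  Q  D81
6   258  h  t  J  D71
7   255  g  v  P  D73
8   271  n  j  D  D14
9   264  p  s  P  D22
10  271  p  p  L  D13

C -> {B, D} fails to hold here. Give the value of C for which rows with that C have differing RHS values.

r

C=o: row 1 → {B,D} = (q, Q) ✓
C=m: row 2 → {B,D} = (r, N) ✓
C=r: rows 3, 4 → {B,D} takes values {(s, P), (g, J)} — violation
C=l: row 5 → {B,D} = (h, Q) ✓
C=t: row 6 → {B,D} = (h, J) ✓
C=v: row 7 → {B,D} = (g, P) ✓
C=j: row 8 → {B,D} = (n, D) ✓
C=s: row 9 → {B,D} = (p, P) ✓
C=p: row 10 → {B,D} = (p, L) ✓
The only C value with inconsistent RHS is C=r.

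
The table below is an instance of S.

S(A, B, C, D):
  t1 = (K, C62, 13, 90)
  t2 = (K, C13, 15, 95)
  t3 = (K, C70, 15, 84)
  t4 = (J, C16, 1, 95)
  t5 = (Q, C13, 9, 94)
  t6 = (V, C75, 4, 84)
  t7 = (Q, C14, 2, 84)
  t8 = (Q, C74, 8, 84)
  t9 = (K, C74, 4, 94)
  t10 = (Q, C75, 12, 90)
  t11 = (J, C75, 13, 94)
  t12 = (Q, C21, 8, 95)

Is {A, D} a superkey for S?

Rows 7 and 8 have the same {A, D} value (A=Q, D=84) but are distinct tuples, so {A, D} does not determine every attribute — not a superkey.

No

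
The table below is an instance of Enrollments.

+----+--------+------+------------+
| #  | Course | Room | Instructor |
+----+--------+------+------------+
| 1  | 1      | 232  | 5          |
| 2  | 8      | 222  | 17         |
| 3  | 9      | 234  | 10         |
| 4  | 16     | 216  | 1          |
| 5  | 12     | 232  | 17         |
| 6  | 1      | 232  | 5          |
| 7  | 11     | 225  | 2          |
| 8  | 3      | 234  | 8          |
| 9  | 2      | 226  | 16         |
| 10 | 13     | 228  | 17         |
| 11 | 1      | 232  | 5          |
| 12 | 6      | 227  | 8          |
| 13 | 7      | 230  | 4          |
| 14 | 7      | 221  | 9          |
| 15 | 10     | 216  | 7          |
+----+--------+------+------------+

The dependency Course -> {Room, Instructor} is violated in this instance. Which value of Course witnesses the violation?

7

Course=1: rows 1, 6, 11 → {Room,Instructor} = (232, 5), (232, 5), (232, 5) ✓
Course=8: row 2 → {Room,Instructor} = (222, 17) ✓
Course=9: row 3 → {Room,Instructor} = (234, 10) ✓
Course=16: row 4 → {Room,Instructor} = (216, 1) ✓
Course=12: row 5 → {Room,Instructor} = (232, 17) ✓
Course=11: row 7 → {Room,Instructor} = (225, 2) ✓
Course=3: row 8 → {Room,Instructor} = (234, 8) ✓
Course=2: row 9 → {Room,Instructor} = (226, 16) ✓
Course=13: row 10 → {Room,Instructor} = (228, 17) ✓
Course=6: row 12 → {Room,Instructor} = (227, 8) ✓
Course=7: rows 13, 14 → {Room,Instructor} takes values {(230, 4), (221, 9)} — violation
Course=10: row 15 → {Room,Instructor} = (216, 7) ✓
The only Course value with inconsistent RHS is Course=7.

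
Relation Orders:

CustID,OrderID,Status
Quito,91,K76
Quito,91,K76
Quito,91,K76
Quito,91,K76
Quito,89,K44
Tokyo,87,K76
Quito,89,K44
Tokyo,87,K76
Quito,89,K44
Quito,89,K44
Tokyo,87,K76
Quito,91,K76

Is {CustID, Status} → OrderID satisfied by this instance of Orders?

Yes

(CustID=Quito, Status=K76): 5 rows → OrderID = 91, 91, 91, 91, 91 ✓
(CustID=Quito, Status=K44): 4 rows → OrderID = 89, 89, 89, 89 ✓
(CustID=Tokyo, Status=K76): 3 rows → OrderID = 87, 87, 87 ✓
Every {CustID, Status} value is associated with a single OrderID value, so {CustID, Status} → OrderID holds.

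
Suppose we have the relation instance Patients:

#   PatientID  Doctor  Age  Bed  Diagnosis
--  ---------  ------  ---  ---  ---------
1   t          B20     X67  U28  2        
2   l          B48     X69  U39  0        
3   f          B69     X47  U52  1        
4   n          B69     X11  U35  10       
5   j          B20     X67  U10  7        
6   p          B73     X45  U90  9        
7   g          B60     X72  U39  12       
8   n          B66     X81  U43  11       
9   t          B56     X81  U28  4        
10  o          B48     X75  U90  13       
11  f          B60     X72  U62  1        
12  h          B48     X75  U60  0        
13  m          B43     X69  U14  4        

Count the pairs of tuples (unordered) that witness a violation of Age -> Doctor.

Age=X67: all 2 rows agree on Doctor — 0 pairs.
Age=X69: violating pairs (2,13) — 1 pair.
Age=X72: all 2 rows agree on Doctor — 0 pairs.
Age=X81: violating pairs (8,9) — 1 pair.
Age=X75: all 2 rows agree on Doctor — 0 pairs.

2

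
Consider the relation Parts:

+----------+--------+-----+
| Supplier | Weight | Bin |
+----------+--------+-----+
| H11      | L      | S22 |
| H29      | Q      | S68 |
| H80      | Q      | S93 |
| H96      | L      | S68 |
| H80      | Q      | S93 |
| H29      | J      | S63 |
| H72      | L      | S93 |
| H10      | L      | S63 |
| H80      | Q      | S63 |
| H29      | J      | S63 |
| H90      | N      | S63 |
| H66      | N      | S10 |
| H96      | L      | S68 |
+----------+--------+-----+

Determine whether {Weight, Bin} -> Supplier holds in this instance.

Yes

(Weight=L, Bin=S22): 1 row → Supplier = H11 ✓
(Weight=Q, Bin=S68): 1 row → Supplier = H29 ✓
(Weight=Q, Bin=S93): 2 rows → Supplier = H80, H80 ✓
(Weight=L, Bin=S68): 2 rows → Supplier = H96, H96 ✓
(Weight=J, Bin=S63): 2 rows → Supplier = H29, H29 ✓
(Weight=L, Bin=S93): 1 row → Supplier = H72 ✓
(Weight=L, Bin=S63): 1 row → Supplier = H10 ✓
(Weight=Q, Bin=S63): 1 row → Supplier = H80 ✓
(Weight=N, Bin=S63): 1 row → Supplier = H90 ✓
(Weight=N, Bin=S10): 1 row → Supplier = H66 ✓
Every {Weight, Bin} value is associated with a single Supplier value, so {Weight, Bin} -> Supplier holds.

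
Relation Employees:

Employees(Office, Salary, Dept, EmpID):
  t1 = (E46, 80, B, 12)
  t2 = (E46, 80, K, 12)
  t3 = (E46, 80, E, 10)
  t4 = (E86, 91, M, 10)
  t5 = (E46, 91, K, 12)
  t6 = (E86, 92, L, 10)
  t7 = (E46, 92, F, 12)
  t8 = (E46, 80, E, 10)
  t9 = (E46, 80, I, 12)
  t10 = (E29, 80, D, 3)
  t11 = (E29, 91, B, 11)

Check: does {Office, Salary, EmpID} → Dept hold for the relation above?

No

(Office=E46, Salary=80, EmpID=12): rows 1, 2, 9 → Dept takes values {B, K, I} — violation
(Office=E46, Salary=80, EmpID=10): rows 3, 8 → Dept = E, E ✓
(Office=E86, Salary=91, EmpID=10): row 4 → Dept = M ✓
(Office=E46, Salary=91, EmpID=12): row 5 → Dept = K ✓
(Office=E86, Salary=92, EmpID=10): row 6 → Dept = L ✓
(Office=E46, Salary=92, EmpID=12): row 7 → Dept = F ✓
(Office=E29, Salary=80, EmpID=3): row 10 → Dept = D ✓
(Office=E29, Salary=91, EmpID=11): row 11 → Dept = B ✓
Two rows agree on {Office, Salary, EmpID} but differ on Dept, so {Office, Salary, EmpID} → Dept does not hold.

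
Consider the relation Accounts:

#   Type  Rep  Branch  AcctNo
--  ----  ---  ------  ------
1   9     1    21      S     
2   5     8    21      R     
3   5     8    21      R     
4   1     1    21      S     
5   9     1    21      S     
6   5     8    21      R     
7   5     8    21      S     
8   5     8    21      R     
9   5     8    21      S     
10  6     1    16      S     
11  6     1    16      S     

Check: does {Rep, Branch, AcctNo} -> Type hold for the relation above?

(Rep=1, Branch=21, AcctNo=S): rows 1, 4, 5 → Type takes values {9, 1} — violation
(Rep=8, Branch=21, AcctNo=R): rows 2, 3, 6, 8 → Type = 5, 5, 5, 5 ✓
(Rep=8, Branch=21, AcctNo=S): rows 7, 9 → Type = 5, 5 ✓
(Rep=1, Branch=16, AcctNo=S): rows 10, 11 → Type = 6, 6 ✓
Two rows agree on {Rep, Branch, AcctNo} but differ on Type, so {Rep, Branch, AcctNo} -> Type does not hold.

No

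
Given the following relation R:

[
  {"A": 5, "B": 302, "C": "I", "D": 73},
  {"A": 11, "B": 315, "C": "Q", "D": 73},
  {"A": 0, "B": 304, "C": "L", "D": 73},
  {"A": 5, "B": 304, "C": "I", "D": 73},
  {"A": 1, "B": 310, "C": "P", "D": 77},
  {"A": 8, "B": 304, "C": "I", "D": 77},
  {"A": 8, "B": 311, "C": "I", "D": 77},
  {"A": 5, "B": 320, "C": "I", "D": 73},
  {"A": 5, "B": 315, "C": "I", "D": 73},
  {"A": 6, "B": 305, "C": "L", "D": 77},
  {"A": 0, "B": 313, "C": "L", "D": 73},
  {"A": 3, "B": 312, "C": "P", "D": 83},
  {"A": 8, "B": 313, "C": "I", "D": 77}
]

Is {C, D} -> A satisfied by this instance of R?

Yes

(C=I, D=73): 4 rows → A = 5, 5, 5, 5 ✓
(C=Q, D=73): 1 row → A = 11 ✓
(C=L, D=73): 2 rows → A = 0, 0 ✓
(C=P, D=77): 1 row → A = 1 ✓
(C=I, D=77): 3 rows → A = 8, 8, 8 ✓
(C=L, D=77): 1 row → A = 6 ✓
(C=P, D=83): 1 row → A = 3 ✓
Every {C, D} value is associated with a single A value, so {C, D} -> A holds.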